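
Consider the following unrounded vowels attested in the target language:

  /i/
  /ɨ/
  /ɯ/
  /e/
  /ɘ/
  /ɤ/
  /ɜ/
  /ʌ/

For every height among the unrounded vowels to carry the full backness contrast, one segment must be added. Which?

Front: /i/ (high), /e/ (high-mid).
Central: /ɨ/ (high), /ɘ/ (high-mid), /ɜ/ (low-mid).
Back: /ɯ/ (high), /ɤ/ (high-mid), /ʌ/ (low-mid).
The low-mid row has no front member, so the gap is the low-mid front unrounded vowel /ɛ/.

/ɛ/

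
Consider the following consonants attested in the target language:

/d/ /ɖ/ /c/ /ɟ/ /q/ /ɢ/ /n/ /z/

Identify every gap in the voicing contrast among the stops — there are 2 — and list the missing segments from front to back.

Voiceless: /c/ (palatal), /q/ (uvular).
Voiced: /d/ (alveolar), /ɖ/ (retroflex), /ɟ/ (palatal), /ɢ/ (uvular).
Gaps, from front to back: alveolar lacks voiceless (/t/); retroflex lacks voiceless (/ʈ/).

/t/, /ʈ/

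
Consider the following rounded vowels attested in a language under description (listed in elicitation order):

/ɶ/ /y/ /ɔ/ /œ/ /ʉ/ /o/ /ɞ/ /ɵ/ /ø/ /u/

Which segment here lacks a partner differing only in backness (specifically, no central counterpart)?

High: /y/ ~ /ʉ/ ~ /u/
High-mid: /ø/ ~ /ɵ/ ~ /o/
Low-mid: /œ/ ~ /ɞ/ ~ /ɔ/
Low: only /ɶ/ (front); no central partner.
So /ɶ/ is the unpaired segment.

/ɶ/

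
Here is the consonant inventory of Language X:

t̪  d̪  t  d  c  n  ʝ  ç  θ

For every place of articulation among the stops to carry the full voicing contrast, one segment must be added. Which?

Voiceless: /t̪/ (dental), /t/ (alveolar), /c/ (palatal).
Voiced: /d̪/ (dental), /d/ (alveolar).
The palatal row has no voiced member, so the gap is the voiced palatal stop /ɟ/.

/ɟ/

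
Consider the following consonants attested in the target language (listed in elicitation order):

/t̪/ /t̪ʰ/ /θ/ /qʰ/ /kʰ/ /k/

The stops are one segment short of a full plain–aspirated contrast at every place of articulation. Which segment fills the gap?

Plain: /t̪/ (dental), /k/ (velar).
Aspirated: /t̪ʰ/ (dental), /kʰ/ (velar), /qʰ/ (uvular).
The uvular row has no plain member, so the gap is the plain uvular stop /q/.

/q/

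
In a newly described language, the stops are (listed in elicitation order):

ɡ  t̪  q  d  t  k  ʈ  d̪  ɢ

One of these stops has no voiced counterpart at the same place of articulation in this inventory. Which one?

/ʈ/

Dental: /t̪/ ~ /d̪/
Alveolar: /t/ ~ /d/
Velar: /k/ ~ /ɡ/
Uvular: /q/ ~ /ɢ/
Retroflex: only /ʈ/ (voiceless); no voiced partner.
So /ʈ/ is the unpaired segment.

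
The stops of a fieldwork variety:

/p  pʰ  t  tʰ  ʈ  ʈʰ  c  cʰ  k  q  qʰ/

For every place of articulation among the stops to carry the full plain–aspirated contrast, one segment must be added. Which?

/kʰ/

place of articulation  plain     aspirated
bilabial          p         pʰ      
alveolar          t         tʰ      
retroflex         ʈ         ʈʰ      
palatal           c         cʰ      
velar             k         —       
uvular            q         qʰ      
The velar row has no aspirated member, so the gap is the aspirated velar stop /kʰ/.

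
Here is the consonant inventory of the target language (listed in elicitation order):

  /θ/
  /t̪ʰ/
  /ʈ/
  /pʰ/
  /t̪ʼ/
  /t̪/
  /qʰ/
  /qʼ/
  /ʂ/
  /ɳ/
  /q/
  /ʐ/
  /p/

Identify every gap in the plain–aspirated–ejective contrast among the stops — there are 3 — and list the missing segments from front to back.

Plain: /p/ (bilabial), /t̪/ (dental), /ʈ/ (retroflex), /q/ (uvular).
Aspirated: /pʰ/ (bilabial), /t̪ʰ/ (dental), /qʰ/ (uvular).
Ejective: /t̪ʼ/ (dental), /qʼ/ (uvular).
Gaps, from front to back: bilabial lacks ejective (/pʼ/); retroflex lacks aspirated (/ʈʰ/); retroflex lacks ejective (/ʈʼ/).

/pʼ/, /ʈʰ/, /ʈʼ/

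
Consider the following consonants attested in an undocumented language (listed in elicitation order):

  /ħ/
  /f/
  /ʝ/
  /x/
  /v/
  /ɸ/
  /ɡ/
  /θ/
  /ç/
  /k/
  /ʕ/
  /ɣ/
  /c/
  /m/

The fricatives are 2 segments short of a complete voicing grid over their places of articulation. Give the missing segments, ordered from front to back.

Voiceless: /ɸ/ (bilabial), /f/ (labiodental), /θ/ (dental), /ç/ (palatal), /x/ (velar), /ħ/ (pharyngeal).
Voiced: /v/ (labiodental), /ʝ/ (palatal), /ɣ/ (velar), /ʕ/ (pharyngeal).
Gaps, from front to back: bilabial lacks voiced (/β/); dental lacks voiced (/ð/).

/β/, /ð/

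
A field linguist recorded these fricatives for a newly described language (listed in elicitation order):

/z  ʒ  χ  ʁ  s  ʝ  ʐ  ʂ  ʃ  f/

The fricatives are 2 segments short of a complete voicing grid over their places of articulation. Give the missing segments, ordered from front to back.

/v/, /ç/

Voiceless: /f/ (labiodental), /s/ (alveolar), /ʃ/ (postalveolar), /ʂ/ (retroflex), /χ/ (uvular).
Voiced: /z/ (alveolar), /ʒ/ (postalveolar), /ʐ/ (retroflex), /ʝ/ (palatal), /ʁ/ (uvular).
Gaps, from front to back: labiodental lacks voiced (/v/); palatal lacks voiceless (/ç/).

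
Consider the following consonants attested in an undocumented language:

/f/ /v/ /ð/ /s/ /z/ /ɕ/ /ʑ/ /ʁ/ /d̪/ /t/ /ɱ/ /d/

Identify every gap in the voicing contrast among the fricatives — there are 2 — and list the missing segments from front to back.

/θ/, /χ/

Voiceless: /f/ (labiodental), /s/ (alveolar), /ɕ/ (alveolo-palatal).
Voiced: /v/ (labiodental), /ð/ (dental), /z/ (alveolar), /ʑ/ (alveolo-palatal), /ʁ/ (uvular).
Gaps, from front to back: dental lacks voiceless (/θ/); uvular lacks voiceless (/χ/).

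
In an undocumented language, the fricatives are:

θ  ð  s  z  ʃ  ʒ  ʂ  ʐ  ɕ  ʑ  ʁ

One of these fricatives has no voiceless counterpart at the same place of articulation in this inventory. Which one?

Dental: /θ/ ~ /ð/
Alveolar: /s/ ~ /z/
Postalveolar: /ʃ/ ~ /ʒ/
Retroflex: /ʂ/ ~ /ʐ/
Alveolo-palatal: /ɕ/ ~ /ʑ/
Uvular: only /ʁ/ (voiced); no voiceless partner.
So /ʁ/ is the unpaired segment.

/ʁ/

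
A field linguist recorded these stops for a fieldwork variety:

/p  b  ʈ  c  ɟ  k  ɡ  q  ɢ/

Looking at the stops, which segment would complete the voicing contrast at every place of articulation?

/ɖ/

Voiceless: /p/ (bilabial), /ʈ/ (retroflex), /c/ (palatal), /k/ (velar), /q/ (uvular).
Voiced: /b/ (bilabial), /ɟ/ (palatal), /ɡ/ (velar), /ɢ/ (uvular).
The retroflex row has no voiced member, so the gap is the voiced retroflex stop /ɖ/.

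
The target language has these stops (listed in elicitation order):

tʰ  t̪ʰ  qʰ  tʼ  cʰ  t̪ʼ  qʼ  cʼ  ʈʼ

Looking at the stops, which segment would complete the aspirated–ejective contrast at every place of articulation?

/ʈʰ/

place of articulation  aspirated  ejective
dental            t̪ʰ       t̪ʼ     
alveolar          tʰ        tʼ      
retroflex         —         ʈʼ      
palatal           cʰ        cʼ      
uvular            qʰ        qʼ      
The retroflex row has no aspirated member, so the gap is the aspirated retroflex stop /ʈʰ/.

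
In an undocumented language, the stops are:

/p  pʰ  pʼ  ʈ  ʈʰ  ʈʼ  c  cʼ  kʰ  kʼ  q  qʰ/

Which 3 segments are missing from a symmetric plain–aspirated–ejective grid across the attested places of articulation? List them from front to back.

/cʰ/, /k/, /qʼ/

Plain: /p/ (bilabial), /ʈ/ (retroflex), /c/ (palatal), /q/ (uvular).
Aspirated: /pʰ/ (bilabial), /ʈʰ/ (retroflex), /kʰ/ (velar), /qʰ/ (uvular).
Ejective: /pʼ/ (bilabial), /ʈʼ/ (retroflex), /cʼ/ (palatal), /kʼ/ (velar).
Gaps, from front to back: palatal lacks aspirated (/cʰ/); velar lacks plain (/k/); uvular lacks ejective (/qʼ/).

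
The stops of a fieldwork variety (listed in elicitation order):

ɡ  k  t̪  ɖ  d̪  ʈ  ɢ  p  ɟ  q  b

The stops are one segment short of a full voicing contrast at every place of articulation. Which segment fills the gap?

/c/

place of articulation  voiceless  voiced  
bilabial          p         b       
dental            t̪        d̪      
retroflex         ʈ         ɖ       
palatal           —         ɟ       
velar             k         ɡ       
uvular            q         ɢ       
The palatal row has no voiceless member, so the gap is the voiceless palatal stop /c/.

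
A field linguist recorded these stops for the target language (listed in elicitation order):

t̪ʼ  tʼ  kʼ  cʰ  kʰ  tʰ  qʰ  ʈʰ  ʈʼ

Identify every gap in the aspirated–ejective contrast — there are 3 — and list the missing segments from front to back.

place of articulation  aspirated  ejective
dental            —         t̪ʼ     
alveolar          tʰ        tʼ      
retroflex         ʈʰ        ʈʼ      
palatal           cʰ        —       
velar             kʰ        kʼ      
uvular            qʰ        —       
Gaps, from front to back: dental lacks aspirated (/t̪ʰ/); palatal lacks ejective (/cʼ/); uvular lacks ejective (/qʼ/).

/t̪ʰ/, /cʼ/, /qʼ/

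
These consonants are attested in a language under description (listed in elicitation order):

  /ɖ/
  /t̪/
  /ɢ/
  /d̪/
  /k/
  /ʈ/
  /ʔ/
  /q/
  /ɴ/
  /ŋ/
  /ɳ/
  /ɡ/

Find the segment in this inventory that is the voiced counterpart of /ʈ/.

/ʈ/ is a voiceless retroflex stop.
The voiced counterpart is a voiced retroflex stop — in this inventory, /ɖ/.

/ɖ/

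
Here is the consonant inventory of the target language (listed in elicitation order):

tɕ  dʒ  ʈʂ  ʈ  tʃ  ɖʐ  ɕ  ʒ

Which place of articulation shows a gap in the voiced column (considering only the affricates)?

alveolo-palatal

Voiceless: /tʃ/ (postalveolar), /ʈʂ/ (retroflex), /tɕ/ (alveolo-palatal).
Voiced: /dʒ/ (postalveolar), /ɖʐ/ (retroflex).
Every place of articulation has a voiced member except alveolo-palatal, where /dʑ/ would be expected.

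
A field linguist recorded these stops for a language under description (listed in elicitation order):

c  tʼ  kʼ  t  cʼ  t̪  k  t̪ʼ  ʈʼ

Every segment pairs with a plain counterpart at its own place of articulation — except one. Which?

Dental: /t̪/ ~ /t̪ʼ/
Alveolar: /t/ ~ /tʼ/
Palatal: /c/ ~ /cʼ/
Velar: /k/ ~ /kʼ/
Retroflex: only /ʈʼ/ (ejective); no plain partner.
So /ʈʼ/ is the unpaired segment.

/ʈʼ/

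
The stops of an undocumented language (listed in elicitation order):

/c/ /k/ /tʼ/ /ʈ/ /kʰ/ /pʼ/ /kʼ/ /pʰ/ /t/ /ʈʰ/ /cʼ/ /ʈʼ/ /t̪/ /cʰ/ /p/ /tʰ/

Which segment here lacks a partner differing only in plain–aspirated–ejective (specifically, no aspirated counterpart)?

Bilabial: /p/ ~ /pʰ/ ~ /pʼ/
Alveolar: /t/ ~ /tʰ/ ~ /tʼ/
Retroflex: /ʈ/ ~ /ʈʰ/ ~ /ʈʼ/
Palatal: /c/ ~ /cʰ/ ~ /cʼ/
Velar: /k/ ~ /kʰ/ ~ /kʼ/
Dental: only /t̪/ (plain); no aspirated partner.
So /t̪/ is the unpaired segment.

/t̪/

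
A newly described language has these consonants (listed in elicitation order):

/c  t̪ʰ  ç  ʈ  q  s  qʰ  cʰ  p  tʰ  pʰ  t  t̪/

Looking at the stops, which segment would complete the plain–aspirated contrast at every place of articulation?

/ʈʰ/

bilabial: plain /p/, aspirated /pʰ/.
dental: plain /t̪/, aspirated /t̪ʰ/.
alveolar: plain /t/, aspirated /tʰ/.
retroflex: plain /ʈ/, aspirated —.
palatal: plain /c/, aspirated /cʰ/.
uvular: plain /q/, aspirated /qʰ/.
The retroflex row has no aspirated member, so the gap is the aspirated retroflex stop /ʈʰ/.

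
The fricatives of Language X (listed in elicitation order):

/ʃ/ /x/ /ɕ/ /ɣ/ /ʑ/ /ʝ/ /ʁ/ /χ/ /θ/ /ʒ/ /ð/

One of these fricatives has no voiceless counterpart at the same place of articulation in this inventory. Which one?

/ʝ/

Dental: /θ/ ~ /ð/
Postalveolar: /ʃ/ ~ /ʒ/
Alveolo-palatal: /ɕ/ ~ /ʑ/
Velar: /x/ ~ /ɣ/
Uvular: /χ/ ~ /ʁ/
Palatal: only /ʝ/ (voiced); no voiceless partner.
So /ʝ/ is the unpaired segment.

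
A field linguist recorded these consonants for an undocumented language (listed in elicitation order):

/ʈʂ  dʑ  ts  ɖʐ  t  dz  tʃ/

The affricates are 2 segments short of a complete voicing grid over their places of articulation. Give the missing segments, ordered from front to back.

/dʒ/, /tɕ/

place of articulation  voiceless  voiced  
alveolar          ts        dz      
postalveolar      tʃ        —       
retroflex         ʈʂ        ɖʐ      
alveolo-palatal   —         dʑ      
Gaps, from front to back: postalveolar lacks voiced (/dʒ/); alveolo-palatal lacks voiceless (/tɕ/).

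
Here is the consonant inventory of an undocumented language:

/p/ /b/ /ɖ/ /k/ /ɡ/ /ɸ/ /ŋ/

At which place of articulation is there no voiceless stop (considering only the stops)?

retroflex

place of articulation  voiceless  voiced  
bilabial          p         b       
retroflex         —         ɖ       
velar             k         ɡ       
Every place of articulation has a voiceless member except retroflex, where /ʈ/ would be expected.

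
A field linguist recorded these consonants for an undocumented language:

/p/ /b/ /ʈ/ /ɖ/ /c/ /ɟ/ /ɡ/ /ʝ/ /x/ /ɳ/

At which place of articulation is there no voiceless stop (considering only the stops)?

velar

place of articulation  voiceless  voiced  
bilabial          p         b       
retroflex         ʈ         ɖ       
palatal           c         ɟ       
velar             —         ɡ       
Every place of articulation has a voiceless member except velar, where /k/ would be expected.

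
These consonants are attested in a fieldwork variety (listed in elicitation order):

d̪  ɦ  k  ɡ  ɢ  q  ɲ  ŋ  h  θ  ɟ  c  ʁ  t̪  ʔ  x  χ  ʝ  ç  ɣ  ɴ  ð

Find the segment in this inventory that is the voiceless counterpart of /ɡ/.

/k/

/ɡ/ is a voiced velar stop.
The voiceless counterpart is a voiceless velar stop — in this inventory, /k/.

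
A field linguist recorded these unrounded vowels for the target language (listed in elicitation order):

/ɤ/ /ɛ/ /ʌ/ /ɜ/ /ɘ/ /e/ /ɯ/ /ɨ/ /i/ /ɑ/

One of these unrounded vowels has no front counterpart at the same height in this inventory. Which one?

High: /i/ ~ /ɨ/ ~ /ɯ/
High-mid: /e/ ~ /ɘ/ ~ /ɤ/
Low-mid: /ɛ/ ~ /ɜ/ ~ /ʌ/
Low: only /ɑ/ (back); no front partner.
So /ɑ/ is the unpaired segment.

/ɑ/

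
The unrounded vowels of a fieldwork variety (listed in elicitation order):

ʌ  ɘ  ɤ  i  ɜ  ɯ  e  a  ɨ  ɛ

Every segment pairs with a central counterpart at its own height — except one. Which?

/a/

High: /i/ ~ /ɨ/ ~ /ɯ/
High-mid: /e/ ~ /ɘ/ ~ /ɤ/
Low-mid: /ɛ/ ~ /ɜ/ ~ /ʌ/
Low: only /a/ (front); no central partner.
So /a/ is the unpaired segment.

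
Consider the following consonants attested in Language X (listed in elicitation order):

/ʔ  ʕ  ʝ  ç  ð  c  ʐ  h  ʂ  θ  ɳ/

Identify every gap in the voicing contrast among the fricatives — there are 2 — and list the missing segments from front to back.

place of articulation  voiceless  voiced  
dental            θ         ð       
retroflex         ʂ         ʐ       
palatal           ç         ʝ       
pharyngeal        —         ʕ       
glottal           h         —       
Gaps, from front to back: pharyngeal lacks voiceless (/ħ/); glottal lacks voiced (/ɦ/).

/ħ/, /ɦ/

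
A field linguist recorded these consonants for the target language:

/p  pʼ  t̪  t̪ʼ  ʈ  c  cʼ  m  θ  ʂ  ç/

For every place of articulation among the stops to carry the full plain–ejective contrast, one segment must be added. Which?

bilabial: plain /p/, ejective /pʼ/.
dental: plain /t̪/, ejective /t̪ʼ/.
retroflex: plain /ʈ/, ejective —.
palatal: plain /c/, ejective /cʼ/.
The retroflex row has no ejective member, so the gap is the ejective retroflex stop /ʈʼ/.

/ʈʼ/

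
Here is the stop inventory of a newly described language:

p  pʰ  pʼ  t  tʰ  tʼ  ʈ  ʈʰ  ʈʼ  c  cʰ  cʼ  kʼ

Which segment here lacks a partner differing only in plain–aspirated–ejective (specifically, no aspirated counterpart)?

/kʼ/

Bilabial: /p/ ~ /pʰ/ ~ /pʼ/
Alveolar: /t/ ~ /tʰ/ ~ /tʼ/
Retroflex: /ʈ/ ~ /ʈʰ/ ~ /ʈʼ/
Palatal: /c/ ~ /cʰ/ ~ /cʼ/
Velar: only /kʼ/ (ejective); no aspirated partner.
So /kʼ/ is the unpaired segment.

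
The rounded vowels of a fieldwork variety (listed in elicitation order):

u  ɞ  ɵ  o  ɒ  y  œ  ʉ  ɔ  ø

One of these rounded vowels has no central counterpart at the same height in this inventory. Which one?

/ɒ/

High: /y/ ~ /ʉ/ ~ /u/
High-mid: /ø/ ~ /ɵ/ ~ /o/
Low-mid: /œ/ ~ /ɞ/ ~ /ɔ/
Low: only /ɒ/ (back); no central partner.
So /ɒ/ is the unpaired segment.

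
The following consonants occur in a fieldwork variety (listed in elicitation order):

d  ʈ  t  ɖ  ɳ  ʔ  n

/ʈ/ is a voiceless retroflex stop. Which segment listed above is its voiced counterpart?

/ɖ/

The voiced counterpart is a voiced retroflex stop — in this inventory, /ɖ/.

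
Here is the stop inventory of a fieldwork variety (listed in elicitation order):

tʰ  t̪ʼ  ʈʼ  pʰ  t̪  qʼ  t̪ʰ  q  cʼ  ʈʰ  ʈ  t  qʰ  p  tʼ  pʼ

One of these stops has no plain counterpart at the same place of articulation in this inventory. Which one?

/cʼ/

Bilabial: /p/ ~ /pʰ/ ~ /pʼ/
Dental: /t̪/ ~ /t̪ʰ/ ~ /t̪ʼ/
Alveolar: /t/ ~ /tʰ/ ~ /tʼ/
Retroflex: /ʈ/ ~ /ʈʰ/ ~ /ʈʼ/
Uvular: /q/ ~ /qʰ/ ~ /qʼ/
Palatal: only /cʼ/ (ejective); no plain partner.
So /cʼ/ is the unpaired segment.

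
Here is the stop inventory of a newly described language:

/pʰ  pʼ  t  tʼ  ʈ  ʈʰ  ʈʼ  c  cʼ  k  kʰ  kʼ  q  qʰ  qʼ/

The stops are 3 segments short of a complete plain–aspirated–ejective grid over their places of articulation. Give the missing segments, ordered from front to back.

/p/, /tʰ/, /cʰ/

place of articulation  plain     aspirated  ejective
bilabial          —         pʰ        pʼ      
alveolar          t         —         tʼ      
retroflex         ʈ         ʈʰ        ʈʼ      
palatal           c         —         cʼ      
velar             k         kʰ        kʼ      
uvular            q         qʰ        qʼ      
Gaps, from front to back: bilabial lacks plain (/p/); alveolar lacks aspirated (/tʰ/); palatal lacks aspirated (/cʰ/).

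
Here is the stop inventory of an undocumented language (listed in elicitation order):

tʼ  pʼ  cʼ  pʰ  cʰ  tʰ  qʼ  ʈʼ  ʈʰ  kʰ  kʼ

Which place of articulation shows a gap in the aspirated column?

uvular

Aspirated: /pʰ/ (bilabial), /tʰ/ (alveolar), /ʈʰ/ (retroflex), /cʰ/ (palatal), /kʰ/ (velar).
Ejective: /pʼ/ (bilabial), /tʼ/ (alveolar), /ʈʼ/ (retroflex), /cʼ/ (palatal), /kʼ/ (velar), /qʼ/ (uvular).
Every place of articulation has an aspirated member except uvular, where /qʰ/ would be expected.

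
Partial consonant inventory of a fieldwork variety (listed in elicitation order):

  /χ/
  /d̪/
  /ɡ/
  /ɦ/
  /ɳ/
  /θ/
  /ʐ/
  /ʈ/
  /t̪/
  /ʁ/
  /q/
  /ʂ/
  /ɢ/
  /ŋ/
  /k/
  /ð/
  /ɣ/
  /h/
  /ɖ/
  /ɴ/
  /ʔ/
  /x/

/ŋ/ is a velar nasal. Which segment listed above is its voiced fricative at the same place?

/ɣ/

The voiced fricative at the same place is a voiced velar fricative — in this inventory, /ɣ/.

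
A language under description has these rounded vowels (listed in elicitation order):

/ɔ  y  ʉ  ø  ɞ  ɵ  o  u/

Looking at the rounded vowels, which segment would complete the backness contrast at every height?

Front: /y/ (high), /ø/ (high-mid).
Central: /ʉ/ (high), /ɵ/ (high-mid), /ɞ/ (low-mid).
Back: /u/ (high), /o/ (high-mid), /ɔ/ (low-mid).
The low-mid row has no front member, so the gap is the low-mid front rounded vowel /œ/.

/œ/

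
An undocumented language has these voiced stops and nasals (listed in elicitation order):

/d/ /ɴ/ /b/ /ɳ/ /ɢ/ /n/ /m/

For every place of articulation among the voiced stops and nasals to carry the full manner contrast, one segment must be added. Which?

bilabial: oral stop /b/, nasal /m/.
alveolar: oral stop /d/, nasal /n/.
retroflex: oral stop —, nasal /ɳ/.
uvular: oral stop /ɢ/, nasal /ɴ/.
The retroflex row has no oral stop member, so the gap is the retroflex oral stop /ɖ/.

/ɖ/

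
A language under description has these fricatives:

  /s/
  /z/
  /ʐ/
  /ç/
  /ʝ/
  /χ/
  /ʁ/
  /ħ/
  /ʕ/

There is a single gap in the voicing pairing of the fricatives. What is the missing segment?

place of articulation  voiceless  voiced  
alveolar          s         z       
retroflex         —         ʐ       
palatal           ç         ʝ       
uvular            χ         ʁ       
pharyngeal        ħ         ʕ       
The retroflex row has no voiceless member, so the gap is the voiceless retroflex fricative /ʂ/.

/ʂ/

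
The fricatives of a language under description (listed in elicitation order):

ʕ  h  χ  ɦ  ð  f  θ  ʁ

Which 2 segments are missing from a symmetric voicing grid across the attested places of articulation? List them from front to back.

/v/, /ħ/

labiodental: voiceless /f/, voiced —.
dental: voiceless /θ/, voiced /ð/.
uvular: voiceless /χ/, voiced /ʁ/.
pharyngeal: voiceless —, voiced /ʕ/.
glottal: voiceless /h/, voiced /ɦ/.
Gaps, from front to back: labiodental lacks voiced (/v/); pharyngeal lacks voiceless (/ħ/).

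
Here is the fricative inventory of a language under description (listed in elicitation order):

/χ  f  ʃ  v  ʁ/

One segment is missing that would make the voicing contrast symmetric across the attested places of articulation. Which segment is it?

/ʒ/

place of articulation  voiceless  voiced  
labiodental       f         v       
postalveolar      ʃ         —       
uvular            χ         ʁ       
The postalveolar row has no voiced member, so the gap is the voiced postalveolar fricative /ʒ/.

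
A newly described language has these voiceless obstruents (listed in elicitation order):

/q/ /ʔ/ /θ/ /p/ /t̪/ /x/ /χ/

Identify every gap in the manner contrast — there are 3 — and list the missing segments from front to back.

bilabial: stop /p/, fricative —.
dental: stop /t̪/, fricative /θ/.
velar: stop —, fricative /x/.
uvular: stop /q/, fricative /χ/.
glottal: stop /ʔ/, fricative —.
Gaps, from front to back: bilabial lacks fricative (/ɸ/); velar lacks stop (/k/); glottal lacks fricative (/h/).

/ɸ/, /k/, /h/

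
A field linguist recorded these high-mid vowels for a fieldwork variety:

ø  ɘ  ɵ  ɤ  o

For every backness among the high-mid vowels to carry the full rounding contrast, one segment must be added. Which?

front: unrounded —, rounded /ø/.
central: unrounded /ɘ/, rounded /ɵ/.
back: unrounded /ɤ/, rounded /o/.
The front row has no unrounded member, so the gap is the front unrounded vowel /e/.

/e/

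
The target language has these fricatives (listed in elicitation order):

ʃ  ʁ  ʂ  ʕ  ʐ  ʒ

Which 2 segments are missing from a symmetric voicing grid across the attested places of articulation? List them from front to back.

postalveolar: voiceless /ʃ/, voiced /ʒ/.
retroflex: voiceless /ʂ/, voiced /ʐ/.
uvular: voiceless —, voiced /ʁ/.
pharyngeal: voiceless —, voiced /ʕ/.
Gaps, from front to back: uvular lacks voiceless (/χ/); pharyngeal lacks voiceless (/ħ/).

/χ/, /ħ/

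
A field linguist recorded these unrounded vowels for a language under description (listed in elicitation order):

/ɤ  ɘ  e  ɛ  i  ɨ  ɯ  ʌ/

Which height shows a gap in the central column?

low-mid

Front: /i/ (high), /e/ (high-mid), /ɛ/ (low-mid).
Central: /ɨ/ (high), /ɘ/ (high-mid).
Back: /ɯ/ (high), /ɤ/ (high-mid), /ʌ/ (low-mid).
Every height has a central member except low-mid, where /ɜ/ would be expected.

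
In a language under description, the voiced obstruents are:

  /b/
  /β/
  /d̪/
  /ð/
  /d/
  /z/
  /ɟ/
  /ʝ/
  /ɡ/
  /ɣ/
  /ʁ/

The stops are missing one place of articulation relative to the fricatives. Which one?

uvular

bilabial: stop /b/, fricative /β/.
dental: stop /d̪/, fricative /ð/.
alveolar: stop /d/, fricative /z/.
palatal: stop /ɟ/, fricative /ʝ/.
velar: stop /ɡ/, fricative /ɣ/.
uvular: stop —, fricative /ʁ/.
Every place of articulation has a stop member except uvular, where /ɢ/ would be expected.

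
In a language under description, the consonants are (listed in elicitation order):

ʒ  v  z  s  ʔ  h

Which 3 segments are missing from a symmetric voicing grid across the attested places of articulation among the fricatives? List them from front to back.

/f/, /ʃ/, /ɦ/

Voiceless: /s/ (alveolar), /h/ (glottal).
Voiced: /v/ (labiodental), /z/ (alveolar), /ʒ/ (postalveolar).
Gaps, from front to back: labiodental lacks voiceless (/f/); postalveolar lacks voiceless (/ʃ/); glottal lacks voiced (/ɦ/).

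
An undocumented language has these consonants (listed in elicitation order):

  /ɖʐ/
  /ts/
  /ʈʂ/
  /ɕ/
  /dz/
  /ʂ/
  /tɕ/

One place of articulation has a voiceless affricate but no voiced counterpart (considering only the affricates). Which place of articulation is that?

alveolo-palatal

place of articulation  voiceless  voiced  
alveolar          ts        dz      
retroflex         ʈʂ        ɖʐ      
alveolo-palatal   tɕ        —       
Every place of articulation has a voiced member except alveolo-palatal, where /dʑ/ would be expected.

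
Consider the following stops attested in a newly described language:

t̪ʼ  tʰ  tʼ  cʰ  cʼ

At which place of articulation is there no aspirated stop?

dental

dental: aspirated —, ejective /t̪ʼ/.
alveolar: aspirated /tʰ/, ejective /tʼ/.
palatal: aspirated /cʰ/, ejective /cʼ/.
Every place of articulation has an aspirated member except dental, where /t̪ʰ/ would be expected.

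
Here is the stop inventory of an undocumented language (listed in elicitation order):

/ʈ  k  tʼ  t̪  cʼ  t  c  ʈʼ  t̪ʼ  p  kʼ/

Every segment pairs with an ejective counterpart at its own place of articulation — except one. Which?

Dental: /t̪/ ~ /t̪ʼ/
Alveolar: /t/ ~ /tʼ/
Retroflex: /ʈ/ ~ /ʈʼ/
Palatal: /c/ ~ /cʼ/
Velar: /k/ ~ /kʼ/
Bilabial: only /p/ (plain); no ejective partner.
So /p/ is the unpaired segment.

/p/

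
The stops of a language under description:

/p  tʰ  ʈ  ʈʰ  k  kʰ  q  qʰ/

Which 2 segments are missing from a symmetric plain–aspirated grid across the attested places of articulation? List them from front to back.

/pʰ/, /t/

Plain: /p/ (bilabial), /ʈ/ (retroflex), /k/ (velar), /q/ (uvular).
Aspirated: /tʰ/ (alveolar), /ʈʰ/ (retroflex), /kʰ/ (velar), /qʰ/ (uvular).
Gaps, from front to back: bilabial lacks aspirated (/pʰ/); alveolar lacks plain (/t/).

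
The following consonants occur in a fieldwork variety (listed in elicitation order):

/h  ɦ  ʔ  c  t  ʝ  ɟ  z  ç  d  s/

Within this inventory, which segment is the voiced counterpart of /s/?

/s/ is a voiceless alveolar fricative.
The voiced counterpart is a voiced alveolar fricative — in this inventory, /z/.

/z/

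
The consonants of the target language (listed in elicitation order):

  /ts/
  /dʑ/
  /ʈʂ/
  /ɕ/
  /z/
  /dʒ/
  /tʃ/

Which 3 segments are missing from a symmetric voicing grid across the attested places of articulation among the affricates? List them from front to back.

alveolar: voiceless /ts/, voiced —.
postalveolar: voiceless /tʃ/, voiced /dʒ/.
retroflex: voiceless /ʈʂ/, voiced —.
alveolo-palatal: voiceless —, voiced /dʑ/.
Gaps, from front to back: alveolar lacks voiced (/dz/); retroflex lacks voiced (/ɖʐ/); alveolo-palatal lacks voiceless (/tɕ/).

/dz/, /ɖʐ/, /tɕ/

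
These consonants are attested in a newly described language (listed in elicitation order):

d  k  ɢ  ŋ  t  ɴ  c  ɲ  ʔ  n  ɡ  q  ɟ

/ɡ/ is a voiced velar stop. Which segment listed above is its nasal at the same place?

The nasal at the same place is a velar nasal — in this inventory, /ŋ/.

/ŋ/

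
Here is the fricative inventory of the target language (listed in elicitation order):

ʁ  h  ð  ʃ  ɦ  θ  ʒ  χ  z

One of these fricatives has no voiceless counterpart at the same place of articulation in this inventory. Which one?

Dental: /θ/ ~ /ð/
Postalveolar: /ʃ/ ~ /ʒ/
Uvular: /χ/ ~ /ʁ/
Glottal: /h/ ~ /ɦ/
Alveolar: only /z/ (voiced); no voiceless partner.
So /z/ is the unpaired segment.

/z/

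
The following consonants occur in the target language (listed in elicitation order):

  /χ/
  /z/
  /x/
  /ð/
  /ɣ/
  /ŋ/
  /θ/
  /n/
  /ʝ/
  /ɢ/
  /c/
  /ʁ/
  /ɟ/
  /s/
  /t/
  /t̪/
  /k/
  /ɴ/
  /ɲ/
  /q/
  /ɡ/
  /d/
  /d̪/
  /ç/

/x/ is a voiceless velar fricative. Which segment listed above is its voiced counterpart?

The voiced counterpart is a voiced velar fricative — in this inventory, /ɣ/.

/ɣ/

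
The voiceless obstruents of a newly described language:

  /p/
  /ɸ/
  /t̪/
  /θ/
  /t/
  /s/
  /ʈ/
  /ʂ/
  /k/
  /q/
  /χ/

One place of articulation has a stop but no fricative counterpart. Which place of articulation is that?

velar

place of articulation  stop      fricative
bilabial          p         ɸ       
dental            t̪        θ       
alveolar          t         s       
retroflex         ʈ         ʂ       
velar             k         —       
uvular            q         χ       
Every place of articulation has a fricative member except velar, where /x/ would be expected.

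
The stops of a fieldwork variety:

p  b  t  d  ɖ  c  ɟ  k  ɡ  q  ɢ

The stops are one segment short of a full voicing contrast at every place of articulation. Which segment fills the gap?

place of articulation  voiceless  voiced  
bilabial          p         b       
alveolar          t         d       
retroflex         —         ɖ       
palatal           c         ɟ       
velar             k         ɡ       
uvular            q         ɢ       
The retroflex row has no voiceless member, so the gap is the voiceless retroflex stop /ʈ/.

/ʈ/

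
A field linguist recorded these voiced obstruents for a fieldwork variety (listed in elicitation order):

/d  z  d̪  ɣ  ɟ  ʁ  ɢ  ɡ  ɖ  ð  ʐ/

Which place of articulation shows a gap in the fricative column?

palatal

dental: stop /d̪/, fricative /ð/.
alveolar: stop /d/, fricative /z/.
retroflex: stop /ɖ/, fricative /ʐ/.
palatal: stop /ɟ/, fricative —.
velar: stop /ɡ/, fricative /ɣ/.
uvular: stop /ɢ/, fricative /ʁ/.
Every place of articulation has a fricative member except palatal, where /ʝ/ would be expected.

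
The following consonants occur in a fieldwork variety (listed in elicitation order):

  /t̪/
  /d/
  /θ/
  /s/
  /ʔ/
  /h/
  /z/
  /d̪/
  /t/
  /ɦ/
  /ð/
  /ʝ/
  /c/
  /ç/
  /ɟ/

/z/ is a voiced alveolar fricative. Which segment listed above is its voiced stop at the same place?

/d/

The voiced stop at the same place is a voiced alveolar stop — in this inventory, /d/.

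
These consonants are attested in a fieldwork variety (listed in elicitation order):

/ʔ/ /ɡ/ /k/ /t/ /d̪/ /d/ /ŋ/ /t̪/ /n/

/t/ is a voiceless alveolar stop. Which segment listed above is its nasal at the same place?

/n/

The nasal at the same place is an alveolar nasal — in this inventory, /n/.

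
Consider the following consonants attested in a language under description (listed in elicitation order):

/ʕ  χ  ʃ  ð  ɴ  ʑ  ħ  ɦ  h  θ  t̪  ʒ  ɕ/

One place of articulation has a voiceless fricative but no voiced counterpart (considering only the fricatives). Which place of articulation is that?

uvular

place of articulation  voiceless  voiced  
dental            θ         ð       
postalveolar      ʃ         ʒ       
alveolo-palatal   ɕ         ʑ       
uvular            χ         —       
pharyngeal        ħ         ʕ       
glottal           h         ɦ       
Every place of articulation has a voiced member except uvular, where /ʁ/ would be expected.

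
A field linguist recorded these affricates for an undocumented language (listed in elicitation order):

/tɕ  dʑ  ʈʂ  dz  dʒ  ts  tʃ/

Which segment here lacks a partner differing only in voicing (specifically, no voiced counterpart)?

Alveolar: /ts/ ~ /dz/
Postalveolar: /tʃ/ ~ /dʒ/
Alveolo-palatal: /tɕ/ ~ /dʑ/
Retroflex: only /ʈʂ/ (voiceless); no voiced partner.
So /ʈʂ/ is the unpaired segment.

/ʈʂ/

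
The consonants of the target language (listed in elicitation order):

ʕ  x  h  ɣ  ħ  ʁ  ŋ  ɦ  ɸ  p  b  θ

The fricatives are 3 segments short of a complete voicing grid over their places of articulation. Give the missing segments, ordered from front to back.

place of articulation  voiceless  voiced  
bilabial          ɸ         —       
dental            θ         —       
velar             x         ɣ       
uvular            —         ʁ       
pharyngeal        ħ         ʕ       
glottal           h         ɦ       
Gaps, from front to back: bilabial lacks voiced (/β/); dental lacks voiced (/ð/); uvular lacks voiceless (/χ/).

/β/, /ð/, /χ/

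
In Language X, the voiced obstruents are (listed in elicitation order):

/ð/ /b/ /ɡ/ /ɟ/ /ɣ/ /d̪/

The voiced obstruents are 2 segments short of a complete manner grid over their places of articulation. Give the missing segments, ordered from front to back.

Stop: /b/ (bilabial), /d̪/ (dental), /ɟ/ (palatal), /ɡ/ (velar).
Fricative: /ð/ (dental), /ɣ/ (velar).
Gaps, from front to back: bilabial lacks fricative (/β/); palatal lacks fricative (/ʝ/).

/β/, /ʝ/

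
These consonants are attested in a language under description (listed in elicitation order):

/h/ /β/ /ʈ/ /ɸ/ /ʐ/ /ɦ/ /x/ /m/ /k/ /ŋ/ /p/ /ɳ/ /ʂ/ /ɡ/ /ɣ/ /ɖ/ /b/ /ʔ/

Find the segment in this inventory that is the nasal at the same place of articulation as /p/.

/m/

/p/ is a voiceless bilabial stop.
The nasal at the same place is a bilabial nasal — in this inventory, /m/.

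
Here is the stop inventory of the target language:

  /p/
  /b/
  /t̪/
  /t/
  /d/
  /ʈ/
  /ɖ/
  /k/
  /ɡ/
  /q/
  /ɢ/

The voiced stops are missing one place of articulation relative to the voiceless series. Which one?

dental

Voiceless: /p/ (bilabial), /t̪/ (dental), /t/ (alveolar), /ʈ/ (retroflex), /k/ (velar), /q/ (uvular).
Voiced: /b/ (bilabial), /d/ (alveolar), /ɖ/ (retroflex), /ɡ/ (velar), /ɢ/ (uvular).
Every place of articulation has a voiced member except dental, where /d̪/ would be expected.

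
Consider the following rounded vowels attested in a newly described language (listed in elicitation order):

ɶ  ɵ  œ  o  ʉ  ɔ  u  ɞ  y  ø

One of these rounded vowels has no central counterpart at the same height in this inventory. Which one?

/ɶ/

High: /y/ ~ /ʉ/ ~ /u/
High-mid: /ø/ ~ /ɵ/ ~ /o/
Low-mid: /œ/ ~ /ɞ/ ~ /ɔ/
Low: only /ɶ/ (front); no central partner.
So /ɶ/ is the unpaired segment.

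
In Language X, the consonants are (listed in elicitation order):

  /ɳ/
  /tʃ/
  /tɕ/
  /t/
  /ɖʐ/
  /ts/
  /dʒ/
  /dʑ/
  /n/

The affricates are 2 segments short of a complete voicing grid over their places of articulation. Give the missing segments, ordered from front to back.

alveolar: voiceless /ts/, voiced —.
postalveolar: voiceless /tʃ/, voiced /dʒ/.
retroflex: voiceless —, voiced /ɖʐ/.
alveolo-palatal: voiceless /tɕ/, voiced /dʑ/.
Gaps, from front to back: alveolar lacks voiced (/dz/); retroflex lacks voiceless (/ʈʂ/).

/dz/, /ʈʂ/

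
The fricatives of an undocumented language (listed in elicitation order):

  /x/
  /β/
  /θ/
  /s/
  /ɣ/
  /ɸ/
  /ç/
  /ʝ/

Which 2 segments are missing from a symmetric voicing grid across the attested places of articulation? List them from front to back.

bilabial: voiceless /ɸ/, voiced /β/.
dental: voiceless /θ/, voiced —.
alveolar: voiceless /s/, voiced —.
palatal: voiceless /ç/, voiced /ʝ/.
velar: voiceless /x/, voiced /ɣ/.
Gaps, from front to back: dental lacks voiced (/ð/); alveolar lacks voiced (/z/).

/ð/, /z/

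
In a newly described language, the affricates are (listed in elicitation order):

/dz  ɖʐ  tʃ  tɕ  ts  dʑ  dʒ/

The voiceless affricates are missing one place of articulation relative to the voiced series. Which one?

Voiceless: /ts/ (alveolar), /tʃ/ (postalveolar), /tɕ/ (alveolo-palatal).
Voiced: /dz/ (alveolar), /dʒ/ (postalveolar), /ɖʐ/ (retroflex), /dʑ/ (alveolo-palatal).
Every place of articulation has a voiceless member except retroflex, where /ʈʂ/ would be expected.

retroflex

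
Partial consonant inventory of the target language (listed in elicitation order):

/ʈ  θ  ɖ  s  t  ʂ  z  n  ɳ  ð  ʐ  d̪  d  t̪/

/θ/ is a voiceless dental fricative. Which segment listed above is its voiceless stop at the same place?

/t̪/

The voiceless stop at the same place is a voiceless dental stop — in this inventory, /t̪/.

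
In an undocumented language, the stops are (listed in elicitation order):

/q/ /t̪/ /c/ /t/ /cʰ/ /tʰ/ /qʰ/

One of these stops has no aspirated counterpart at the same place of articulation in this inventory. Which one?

Alveolar: /t/ ~ /tʰ/
Palatal: /c/ ~ /cʰ/
Uvular: /q/ ~ /qʰ/
Dental: only /t̪/ (plain); no aspirated partner.
So /t̪/ is the unpaired segment.

/t̪/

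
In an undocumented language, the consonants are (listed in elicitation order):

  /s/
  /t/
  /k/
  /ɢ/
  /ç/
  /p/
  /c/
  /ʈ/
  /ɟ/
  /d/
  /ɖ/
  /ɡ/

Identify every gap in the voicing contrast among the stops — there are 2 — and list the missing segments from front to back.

/b/, /q/

Voiceless: /p/ (bilabial), /t/ (alveolar), /ʈ/ (retroflex), /c/ (palatal), /k/ (velar).
Voiced: /d/ (alveolar), /ɖ/ (retroflex), /ɟ/ (palatal), /ɡ/ (velar), /ɢ/ (uvular).
Gaps, from front to back: bilabial lacks voiced (/b/); uvular lacks voiceless (/q/).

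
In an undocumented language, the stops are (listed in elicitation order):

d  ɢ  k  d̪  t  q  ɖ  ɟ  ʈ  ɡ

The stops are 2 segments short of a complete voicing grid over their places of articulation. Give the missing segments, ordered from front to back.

/t̪/, /c/

Voiceless: /t/ (alveolar), /ʈ/ (retroflex), /k/ (velar), /q/ (uvular).
Voiced: /d̪/ (dental), /d/ (alveolar), /ɖ/ (retroflex), /ɟ/ (palatal), /ɡ/ (velar), /ɢ/ (uvular).
Gaps, from front to back: dental lacks voiceless (/t̪/); palatal lacks voiceless (/c/).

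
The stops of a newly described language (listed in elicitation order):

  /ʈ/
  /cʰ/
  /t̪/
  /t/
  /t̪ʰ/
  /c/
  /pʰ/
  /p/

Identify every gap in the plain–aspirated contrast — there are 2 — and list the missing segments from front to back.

place of articulation  plain     aspirated
bilabial          p         pʰ      
dental            t̪        t̪ʰ     
alveolar          t         —       
retroflex         ʈ         —       
palatal           c         cʰ      
Gaps, from front to back: alveolar lacks aspirated (/tʰ/); retroflex lacks aspirated (/ʈʰ/).

/tʰ/, /ʈʰ/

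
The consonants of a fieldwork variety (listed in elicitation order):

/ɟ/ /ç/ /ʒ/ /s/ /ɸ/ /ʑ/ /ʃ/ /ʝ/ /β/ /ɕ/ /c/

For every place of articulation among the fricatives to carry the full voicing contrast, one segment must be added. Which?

/z/

place of articulation  voiceless  voiced  
bilabial          ɸ         β       
alveolar          s         —       
postalveolar      ʃ         ʒ       
alveolo-palatal   ɕ         ʑ       
palatal           ç         ʝ       
The alveolar row has no voiced member, so the gap is the voiced alveolar fricative /z/.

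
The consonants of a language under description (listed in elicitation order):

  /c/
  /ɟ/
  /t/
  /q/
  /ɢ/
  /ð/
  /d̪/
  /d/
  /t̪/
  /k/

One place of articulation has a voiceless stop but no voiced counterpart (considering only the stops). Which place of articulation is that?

velar

place of articulation  voiceless  voiced  
dental            t̪        d̪      
alveolar          t         d       
palatal           c         ɟ       
velar             k         —       
uvular            q         ɢ       
Every place of articulation has a voiced member except velar, where /ɡ/ would be expected.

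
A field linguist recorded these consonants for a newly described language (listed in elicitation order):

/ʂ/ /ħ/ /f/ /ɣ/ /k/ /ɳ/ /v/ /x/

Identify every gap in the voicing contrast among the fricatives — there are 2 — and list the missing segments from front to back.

place of articulation  voiceless  voiced  
labiodental       f         v       
retroflex         ʂ         —       
velar             x         ɣ       
pharyngeal        ħ         —       
Gaps, from front to back: retroflex lacks voiced (/ʐ/); pharyngeal lacks voiced (/ʕ/).

/ʐ/, /ʕ/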